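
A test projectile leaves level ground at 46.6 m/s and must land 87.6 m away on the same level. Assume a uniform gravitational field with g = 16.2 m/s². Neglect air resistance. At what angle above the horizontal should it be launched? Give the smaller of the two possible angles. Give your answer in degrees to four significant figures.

20.40°

Level-ground range R = v₀² sin(2θ)/g ⇒ sin(2θ) = gR/v₀² = 16.2 × 87.6 / 46.6² = 0.6535.
2θ = 40.81° or 180° − 40.81° = 139.2°, so θ = 20.40° or 69.60°.
The smaller angle is 20.40°.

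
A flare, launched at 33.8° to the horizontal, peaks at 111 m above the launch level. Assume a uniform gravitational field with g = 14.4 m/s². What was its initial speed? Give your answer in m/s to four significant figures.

101.6 m/s

At the peak v_y = 0, so v_y0 = √(2gH) = √(2 × 14.4 × 111) = 56.54 m/s.
v_y0 = v₀ sin θ ⇒ v₀ = 56.54 / sin 33.8° = 101.6 m/s.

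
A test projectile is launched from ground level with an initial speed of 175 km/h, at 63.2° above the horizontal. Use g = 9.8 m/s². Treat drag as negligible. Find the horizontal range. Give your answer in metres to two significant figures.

190 m

Convert: 175 km/h = 175/3.6 = 48.61 m/s.
Horizontal component vₓ = 48.61 cos 63.2° = 21.92 m/s; vertical v_y0 = 48.61 sin 63.2° = 43.39 m/s.
Flight time T = 2 v_y0 / g = 8.855 s.
Range: R = vₓ T = 21.92 × 8.855 = 194.1 m.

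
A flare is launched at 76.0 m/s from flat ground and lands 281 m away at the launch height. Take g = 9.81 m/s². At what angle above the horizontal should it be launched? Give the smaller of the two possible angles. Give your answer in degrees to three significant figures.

14.3°

R = v₀² sin 2θ / g gives sin 2θ = gR/v₀² = 9.81·281/76.0² = 0.4773.
2θ = 28.51° or 180° − 28.51° = 151.5°, so θ = 14.25° or 75.75°.
The smaller angle is 14.25°.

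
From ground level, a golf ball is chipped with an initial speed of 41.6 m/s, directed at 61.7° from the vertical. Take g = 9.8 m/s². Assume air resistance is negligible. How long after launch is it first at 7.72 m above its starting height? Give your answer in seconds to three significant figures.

Horizontal component vₓ = 41.60 sin 61.7° = 36.63 m/s; vertical v_y0 = 41.60 cos 61.7° = 19.72 m/s.
Height y(t) = 19.72 t − 4.900 t² = 7.72 gives 4.900 t² − 19.72 t + 7.72 = 0.
Quadratic formula: t = (19.72 ± √237.65) / 9.80 = (19.72 ± 15.42) / 9.80 → t = 0.4394 s or 3.586 s.
The first (ascending) time is 0.4394 s.

0.439 s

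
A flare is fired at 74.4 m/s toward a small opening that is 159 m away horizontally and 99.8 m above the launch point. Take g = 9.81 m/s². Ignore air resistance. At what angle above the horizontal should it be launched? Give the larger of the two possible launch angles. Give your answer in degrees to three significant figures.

Trajectory: y = x tanθ − g x² (1 + tan²θ)/(2v₀²). With x = 159, y = 99.8, v₀ = 74.4, g = 9.81:
22.40 tan²θ − 159 tanθ + (122.2) = 0.
tanθ = [159 ± √(159² − 4 × 22.40 × (122.2))] / (2 × 22.40) = (159 ± 119.7) / 44.80, giving tanθ = 0.8769 or 6.221.
θ = 41.25° or 80.87°; the larger is 80.87°.

80.9°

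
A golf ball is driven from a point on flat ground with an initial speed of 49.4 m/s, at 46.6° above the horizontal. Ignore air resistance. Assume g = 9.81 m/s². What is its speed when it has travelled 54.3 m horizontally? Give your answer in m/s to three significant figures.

39.5 m/s

Horizontal component vₓ = 49.40 cos 46.6° = 33.94 m/s; vertical v_y0 = 49.40 sin 46.6° = 35.89 m/s.
At x = 54.3 m, t = x/vₓ = 54.3/33.94 = 1.600 s.
Vertical velocity there: v_y = v_y0 − g t = 35.89 − 9.81 × 1.600 = 20.20 m/s.
Speed: √(vₓ² + v_y²) = √(33.94² + 20.20²) = 39.50 m/s.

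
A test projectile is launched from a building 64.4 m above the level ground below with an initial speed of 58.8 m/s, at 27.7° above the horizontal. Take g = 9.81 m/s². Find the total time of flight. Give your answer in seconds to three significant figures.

Resolve: vₓ = 58.80 cos 27.7° = 52.06 m/s and v_y0 = 58.80 sin 27.7° = 27.33 m/s.
With up positive and y = 0 at the ground: y(t) = 64.4 + (27.33) t − 4.905 t². Setting y = 0 and taking the positive root: t = [27.33 + √(27.33² + 2·9.81·64.4)] / 9.81 = (27.33 + 44.84) / 9.81 = 7.357 s.

7.36 s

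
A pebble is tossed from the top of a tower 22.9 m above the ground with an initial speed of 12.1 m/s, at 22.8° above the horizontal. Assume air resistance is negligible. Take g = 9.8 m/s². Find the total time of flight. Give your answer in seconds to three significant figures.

Resolve: vₓ = 12.10 cos 22.8° = 11.15 m/s and v_y0 = 12.10 sin 22.8° = 4.689 m/s.
The projectile lands when y = 22.9 + (4.689) t − ½·9.80·t² = 0. Positive root: t = (4.689 + √(4.689² + 2·9.80·22.9)) / 9.80 = (4.689 + 21.70) / 9.80 = 2.693 s.

2.69 s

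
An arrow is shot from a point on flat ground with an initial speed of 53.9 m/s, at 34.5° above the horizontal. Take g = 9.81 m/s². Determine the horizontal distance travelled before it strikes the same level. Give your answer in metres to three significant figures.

Horizontal component vₓ = 53.90 cos 34.5° = 44.42 m/s; vertical v_y0 = 53.90 sin 34.5° = 30.53 m/s.
Flight time T = 2 v_y0 / g = 6.224 s.
Horizontal distance R = vₓ T = 44.42 × 6.224 = 276.5 m.

276 m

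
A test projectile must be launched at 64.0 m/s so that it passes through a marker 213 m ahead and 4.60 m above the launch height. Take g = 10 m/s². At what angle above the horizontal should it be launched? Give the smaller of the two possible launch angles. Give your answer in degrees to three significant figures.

17.0°

Trajectory: y = x tanθ − g x² (1 + tan²θ)/(2v₀²). With x = 213, y = 4.60, v₀ = 64.0, g = 10.0:
55.38 tan²θ − 213 tanθ + (59.98) = 0.
tanθ = [213 ± √(213² − 4 × 55.38 × (59.98))] / (2 × 55.38) = (213 ± 179.1) / 110.8, giving tanθ = 0.3059 or 3.540.
θ = 17.01° or 74.23°; the smaller is 17.01°.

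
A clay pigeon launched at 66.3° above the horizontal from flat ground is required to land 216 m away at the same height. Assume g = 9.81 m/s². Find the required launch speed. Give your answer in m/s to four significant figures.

53.65 m/s

Level-ground range: R = v₀² sin(2θ)/g, so v₀ = √(gR / sin 2θ).
v₀ = √(9.81 × 216 / sin 132.6°) = √(2119 / 0.7361) = √2878.6 = 53.65 m/s.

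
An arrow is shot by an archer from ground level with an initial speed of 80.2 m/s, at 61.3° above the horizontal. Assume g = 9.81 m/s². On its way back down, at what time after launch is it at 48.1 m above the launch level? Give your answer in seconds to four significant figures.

13.62 s

Components: vₓ = 80.20 cos 61.3° = 38.51 m/s, v_y0 = 80.20 sin 61.3° = 70.35 m/s.
Height y(t) = 70.35 t − 4.905 t² = 48.1 gives 4.905 t² − 70.35 t + 48.1 = 0.
t = [70.35 ± √(70.35² − 2·9.81·48.1)] / 9.81 = (70.35 ± 63.29) / 9.81, so t = 0.7199 s or t = 13.62 s.
The descending-branch root is 13.62 s.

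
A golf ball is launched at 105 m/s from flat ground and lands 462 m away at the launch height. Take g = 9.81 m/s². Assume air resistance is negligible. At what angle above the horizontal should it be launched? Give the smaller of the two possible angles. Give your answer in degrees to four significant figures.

R = v₀² sin 2θ / g gives sin 2θ = gR/v₀² = 9.81·462/105² = 0.4111.
2θ = 24.27° or 180° − 24.27° = 155.7°, so θ = 12.14° or 77.86°.
The smaller angle is 12.14°.

12.14°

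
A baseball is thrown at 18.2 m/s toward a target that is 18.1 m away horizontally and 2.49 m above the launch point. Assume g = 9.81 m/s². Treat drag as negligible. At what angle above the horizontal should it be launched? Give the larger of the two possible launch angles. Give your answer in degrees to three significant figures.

73.0°

Trajectory: y = x tanθ − g x² (1 + tan²θ)/(2v₀²). With x = 18.1, y = 2.49, v₀ = 18.2, g = 9.81:
4.851 tan²θ − 18.1 tanθ + (7.341) = 0.
tanθ = [18.1 ± √(18.1² − 4 × 4.851 × (7.341))] / (2 × 4.851) = (18.1 ± 13.61) / 9.702, giving tanθ = 0.4631 or 3.268.
θ = 24.85° or 72.99°; the larger is 72.99°.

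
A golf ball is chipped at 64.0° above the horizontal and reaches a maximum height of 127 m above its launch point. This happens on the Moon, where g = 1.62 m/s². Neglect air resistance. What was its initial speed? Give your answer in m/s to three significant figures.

22.6 m/s

At the peak v_y = 0, so v_y0 = √(2gH) = √(2 × 1.62 × 127) = 20.28 m/s.
v_y0 = v₀ sin θ ⇒ v₀ = 20.28 / sin 64.0° = 22.57 m/s.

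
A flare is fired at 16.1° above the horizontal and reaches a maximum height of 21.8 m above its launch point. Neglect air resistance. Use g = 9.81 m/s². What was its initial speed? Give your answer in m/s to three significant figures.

74.6 m/s

At the peak v_y = 0, so v_y0 = √(2gH) = √(2 × 9.81 × 21.8) = 20.68 m/s.
v_y0 = v₀ sin θ ⇒ v₀ = 20.68 / sin 16.1° = 74.58 m/s.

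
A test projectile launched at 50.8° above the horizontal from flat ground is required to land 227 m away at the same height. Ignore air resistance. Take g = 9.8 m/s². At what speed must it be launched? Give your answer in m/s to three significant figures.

On level ground R = v₀² sin 2θ / g ⇒ v₀ = √(gR / sin 2θ).
v₀ = √(9.80 × 227 / sin 101.6°) = √(2225 / 0.9796) = √2271.0 = 47.65 m/s.

47.7 m/s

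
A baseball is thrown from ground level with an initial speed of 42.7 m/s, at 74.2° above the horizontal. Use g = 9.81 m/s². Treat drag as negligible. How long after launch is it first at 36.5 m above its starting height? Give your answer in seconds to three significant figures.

Horizontal component vₓ = 42.70 cos 74.2° = 11.63 m/s; vertical v_y0 = 42.70 sin 74.2° = 41.09 m/s.
Height y(t) = 41.09 t − 4.905 t² = 36.5 gives 4.905 t² − 41.09 t + 36.5 = 0.
Quadratic formula: t = (41.09 ± √971.99) / 9.81 = (41.09 ± 31.18) / 9.81 → t = 1.010 s or 7.366 s.
The first (ascending) time is 1.010 s.

1.01 s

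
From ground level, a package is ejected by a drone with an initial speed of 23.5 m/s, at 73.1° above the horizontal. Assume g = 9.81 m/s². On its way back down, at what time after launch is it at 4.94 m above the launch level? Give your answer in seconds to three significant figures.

vₓ = 23.50 cos 73.1° = 6.832 m/s; v_y0 = 23.50 sin 73.1° = 22.49 m/s.
Require v_y0 t − ½ g t² = 4.94, i.e. 4.905 t² − 22.49 t + 4.94 = 0.
Quadratic formula: t = (22.49 ± √408.66) / 9.81 = (22.49 ± 20.22) / 9.81 → t = 0.2314 s or 4.353 s.
The descending-branch root is 4.353 s.

4.35 s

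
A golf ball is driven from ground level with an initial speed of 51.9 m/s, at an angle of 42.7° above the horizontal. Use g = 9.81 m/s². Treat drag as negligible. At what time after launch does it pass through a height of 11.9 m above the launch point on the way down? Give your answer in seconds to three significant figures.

Horizontal component vₓ = 51.90 cos 42.7° = 38.14 m/s; vertical v_y0 = 51.90 sin 42.7° = 35.20 m/s.
Require v_y0 t − ½ g t² = 11.9, i.e. 4.905 t² − 35.20 t + 11.9 = 0.
t = [35.20 ± √(35.20² − 2·9.81·11.9)] / 9.81 = (35.20 ± 31.71) / 9.81, so t = 0.3557 s or t = 6.820 s.
The descending-branch root is 6.820 s.

6.82 s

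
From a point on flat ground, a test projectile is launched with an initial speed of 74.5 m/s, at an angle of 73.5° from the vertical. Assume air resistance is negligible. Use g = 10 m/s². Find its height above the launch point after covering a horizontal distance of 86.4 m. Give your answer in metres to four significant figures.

Resolve: vₓ = 74.50 sin 73.5° = 71.43 m/s and v_y0 = 74.50 cos 73.5° = 21.16 m/s.
Time to reach x = 86.4 m: t = x/vₓ = 86.4/71.43 = 1.210 s.
Height: y = v_y0 t − ½ g t² = 21.16 × 1.210 − 5.000 × 1.210² = 25.59 − 7.315 = 18.28 m.

18.28 m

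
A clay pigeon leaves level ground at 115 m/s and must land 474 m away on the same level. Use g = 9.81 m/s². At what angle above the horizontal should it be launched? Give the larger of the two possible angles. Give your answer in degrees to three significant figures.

Level-ground range R = v₀² sin(2θ)/g ⇒ sin(2θ) = gR/v₀² = 9.81 × 474 / 115² = 0.3516.
2θ = 20.59° or 180° − 20.59° = 159.4°, so θ = 10.29° or 79.71°.
The larger angle is 79.71°.

79.7°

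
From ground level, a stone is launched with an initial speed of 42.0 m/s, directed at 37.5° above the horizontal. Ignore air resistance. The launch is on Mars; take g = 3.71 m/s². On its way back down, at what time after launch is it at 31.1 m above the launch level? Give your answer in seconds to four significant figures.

Horizontal component vₓ = 42.00 cos 37.5° = 33.32 m/s; vertical v_y0 = 42.00 sin 37.5° = 25.57 m/s.
Set y = v_y0 t − ½ g t² = 31.1: 1.855 t² − 25.57 t + 31.1 = 0.
t = [25.57 ± √(25.57² − 2·3.71·31.1)] / 3.71 = (25.57 ± 20.57) / 3.71, so t = 1.348 s or t = 12.44 s.
The descending-branch root is 12.44 s.

12.44 s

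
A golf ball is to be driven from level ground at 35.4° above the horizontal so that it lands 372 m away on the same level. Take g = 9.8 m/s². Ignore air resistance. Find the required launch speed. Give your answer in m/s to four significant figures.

On level ground R = v₀² sin 2θ / g ⇒ v₀ = √(gR / sin 2θ).
v₀ = √(9.80 × 372 / sin 70.80°) = √(3646 / 0.9444) = √3860.3 = 62.13 m/s.

62.13 m/s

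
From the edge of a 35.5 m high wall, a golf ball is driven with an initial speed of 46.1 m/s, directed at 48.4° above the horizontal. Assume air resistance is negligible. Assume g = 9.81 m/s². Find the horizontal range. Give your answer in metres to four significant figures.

Resolve: vₓ = 46.10 cos 48.4° = 30.61 m/s and v_y0 = 46.10 sin 48.4° = 34.47 m/s.
With up positive and y = 0 at the ground: y(t) = 35.5 + (34.47) t − 4.905 t². Setting y = 0 and taking the positive root: t = [34.47 + √(34.47² + 2·9.81·35.5)] / 9.81 = (34.47 + 43.42) / 9.81 = 7.940 s.
Horizontal distance: R = vₓ t = 30.61 × 7.940 = 243.0 m.

243.0 m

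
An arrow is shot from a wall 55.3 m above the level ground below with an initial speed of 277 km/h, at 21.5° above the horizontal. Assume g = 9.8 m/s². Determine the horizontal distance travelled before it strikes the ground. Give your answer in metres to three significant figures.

523 m

Convert: 277 km/h = 277/3.6 = 76.94 m/s.
Components: vₓ = 76.94 cos 21.5° = 71.59 m/s, v_y0 = 76.94 sin 21.5° = 28.20 m/s.
With up positive and y = 0 at the ground: y(t) = 55.3 + (28.20) t − 4.900 t². Setting y = 0 and taking the positive root: t = [28.20 + √(28.20² + 2·9.80·55.3)] / 9.80 = (28.20 + 43.35) / 9.80 = 7.301 s.
Horizontal distance: R = vₓ t = 71.59 × 7.301 = 522.7 m.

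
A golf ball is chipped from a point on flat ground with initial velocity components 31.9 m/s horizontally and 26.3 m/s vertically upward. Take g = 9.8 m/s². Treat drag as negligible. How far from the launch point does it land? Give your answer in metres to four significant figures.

171.2 m

Flight time T = 2 v_y0 / g = 5.367 s.
Horizontal distance R = vₓ T = 31.90 × 5.367 = 171.2 m.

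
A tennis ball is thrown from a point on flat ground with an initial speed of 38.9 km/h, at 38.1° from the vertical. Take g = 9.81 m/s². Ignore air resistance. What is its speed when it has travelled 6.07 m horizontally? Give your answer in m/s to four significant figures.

Convert: 38.9 km/h = 38.9/3.6 = 10.81 m/s.
Horizontal component vₓ = 10.81 sin 38.1° = 6.667 m/s; vertical v_y0 = 10.81 cos 38.1° = 8.503 m/s.
Time to reach x = 6.07 m: t = x/vₓ = 6.07/6.667 = 0.9104 s.
Vertical velocity there: v_y = v_y0 − g t = 8.503 − 9.81 × 0.9104 = −0.4277 m/s.
Speed: √(vₓ² + v_y²) = √(6.667² + 0.4277²) = 6.681 m/s.

6.681 m/s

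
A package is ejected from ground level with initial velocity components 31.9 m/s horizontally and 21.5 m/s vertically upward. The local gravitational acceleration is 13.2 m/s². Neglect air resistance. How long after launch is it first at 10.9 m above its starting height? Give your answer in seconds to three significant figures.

0.628 s

Height y(t) = 21.50 t − 6.600 t² = 10.9 gives 6.600 t² − 21.50 t + 10.9 = 0.
t = [21.50 ± √(21.50² − 2·13.2·10.9)] / 13.2 = (21.50 ± 13.21) / 13.2, so t = 0.6281 s or t = 2.630 s.
The first (ascending) time is 0.6281 s.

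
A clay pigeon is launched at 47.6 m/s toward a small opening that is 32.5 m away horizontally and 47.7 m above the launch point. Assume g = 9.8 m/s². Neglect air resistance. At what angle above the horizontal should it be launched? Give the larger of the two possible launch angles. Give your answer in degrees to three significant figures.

85.4°

Trajectory: y = x tanθ − g x² (1 + tan²θ)/(2v₀²). With x = 32.5, y = 47.7, v₀ = 47.6, g = 9.80:
2.284 tan²θ − 32.5 tanθ + (49.98) = 0.
tanθ = [32.5 ± √(32.5² − 4 × 2.284 × (49.98))] / (2 × 2.284) = (32.5 ± 24.49) / 4.569, giving tanθ = 1.754 or 12.47.
θ = 60.32° or 85.42°; the larger is 85.42°.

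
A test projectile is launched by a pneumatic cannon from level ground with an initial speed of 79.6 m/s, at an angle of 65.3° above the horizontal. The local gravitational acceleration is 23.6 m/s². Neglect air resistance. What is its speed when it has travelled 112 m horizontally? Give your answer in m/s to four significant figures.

vₓ = 79.60 cos 65.3° = 33.26 m/s; v_y0 = 79.60 sin 65.3° = 72.32 m/s.
Time to reach x = 112 m: t = x/vₓ = 112/33.26 = 3.367 s.
Vertical velocity there: v_y = v_y0 − g t = 72.32 − 23.6 × 3.367 = −7.148 m/s.
Speed: √(vₓ² + v_y²) = √(33.26² + 7.148²) = 34.02 m/s.

34.02 m/s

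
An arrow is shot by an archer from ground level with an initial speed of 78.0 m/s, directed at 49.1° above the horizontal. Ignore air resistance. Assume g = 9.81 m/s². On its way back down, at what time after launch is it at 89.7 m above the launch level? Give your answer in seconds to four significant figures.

10.23 s

Components: vₓ = 78.00 cos 49.1° = 51.07 m/s, v_y0 = 78.00 sin 49.1° = 58.96 m/s.
Require v_y0 t − ½ g t² = 89.7, i.e. 4.905 t² − 58.96 t + 89.7 = 0.
Quadratic formula: t = (58.96 ± √1716.0) / 9.81 = (58.96 ± 41.42) / 9.81 → t = 1.787 s or 10.23 s.
The descending-branch root is 10.23 s.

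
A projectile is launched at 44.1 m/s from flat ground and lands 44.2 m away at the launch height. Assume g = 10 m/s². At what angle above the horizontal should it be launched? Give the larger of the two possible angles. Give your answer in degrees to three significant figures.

Level-ground range R = v₀² sin(2θ)/g ⇒ sin(2θ) = gR/v₀² = 10.0 × 44.2 / 44.1² = 0.2273.
2θ = 13.14° or 180° − 13.14° = 166.9°, so θ = 6.568° or 83.43°.
The larger angle is 83.43°.

83.4°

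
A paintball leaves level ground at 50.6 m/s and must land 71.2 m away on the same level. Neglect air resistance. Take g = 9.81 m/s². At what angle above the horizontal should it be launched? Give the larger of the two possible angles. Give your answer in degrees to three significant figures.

82.1°

Level-ground range R = v₀² sin(2θ)/g ⇒ sin(2θ) = gR/v₀² = 9.81 × 71.2 / 50.6² = 0.2728.
2θ = 15.83° or 180° − 15.83° = 164.2°, so θ = 7.916° or 82.08°.
The larger angle is 82.08°.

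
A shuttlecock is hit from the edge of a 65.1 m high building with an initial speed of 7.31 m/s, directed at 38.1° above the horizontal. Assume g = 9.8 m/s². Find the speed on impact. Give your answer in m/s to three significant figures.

36.5 m/s

Components: vₓ = 7.310 cos 38.1° = 5.752 m/s, v_y0 = 7.310 sin 38.1° = 4.511 m/s.
The projectile lands when y = 65.1 + (4.511) t − ½·9.80·t² = 0. Positive root: t = (4.511 + √(4.511² + 2·9.80·65.1)) / 9.80 = (4.511 + 36.00) / 9.80 = 4.134 s.
Vertical velocity at impact: v_y = v_y0 − g t = 4.511 − 9.80 × 4.134 = −36.00 m/s.
Speed: |v| = √(vₓ² + v_y²) = √(5.752² + 36.00²) = 36.46 m/s.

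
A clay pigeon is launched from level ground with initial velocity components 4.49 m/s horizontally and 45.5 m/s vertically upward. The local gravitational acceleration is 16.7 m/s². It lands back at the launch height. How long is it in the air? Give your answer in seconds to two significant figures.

5.4 s

Time of flight on level ground: T = 2 v_y0 / g = 2 × 45.50 / 16.7 = 5.449 s.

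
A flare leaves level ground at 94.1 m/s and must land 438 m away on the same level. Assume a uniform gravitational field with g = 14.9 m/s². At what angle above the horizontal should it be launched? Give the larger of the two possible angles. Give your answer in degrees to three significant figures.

66.3°

R = v₀² sin 2θ / g gives sin 2θ = gR/v₀² = 14.9·438/94.1² = 0.7370.
2θ = 47.48° or 180° − 47.48° = 132.5°, so θ = 23.74° or 66.26°.
The larger angle is 66.26°.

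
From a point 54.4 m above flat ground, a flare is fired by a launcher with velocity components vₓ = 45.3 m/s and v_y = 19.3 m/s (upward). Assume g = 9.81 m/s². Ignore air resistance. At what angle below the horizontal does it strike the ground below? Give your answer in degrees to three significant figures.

With up positive and y = 0 at the ground: y(t) = 54.4 + (19.30) t − 4.905 t². Setting y = 0 and taking the positive root: t = [19.30 + √(19.30² + 2·9.81·54.4)] / 9.81 = (19.30 + 37.94) / 9.81 = 5.835 s.
At impact: v_y = v_y0 − g t = −37.94 m/s; vₓ = 45.30 m/s.
Angle below horizontal: arctan(|v_y|/vₓ) = arctan(37.94/45.30) = 39.95°.

40.0°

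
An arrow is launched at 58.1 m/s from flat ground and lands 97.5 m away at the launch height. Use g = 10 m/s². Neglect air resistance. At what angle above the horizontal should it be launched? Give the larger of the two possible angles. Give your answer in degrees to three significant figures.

R = v₀² sin 2θ / g gives sin 2θ = gR/v₀² = 10.0·97.5/58.1² = 0.2888.
2θ = 16.79° or 180° − 16.79° = 163.2°, so θ = 8.394° or 81.61°.
The larger angle is 81.61°.

81.6°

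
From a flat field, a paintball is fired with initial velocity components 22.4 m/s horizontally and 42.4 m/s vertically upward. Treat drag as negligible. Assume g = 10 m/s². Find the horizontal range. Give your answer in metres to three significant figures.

190 m

Flight time T = 2 v_y0 / g = 8.480 s.
Range: R = vₓ T = 22.40 × 8.480 = 190.0 m.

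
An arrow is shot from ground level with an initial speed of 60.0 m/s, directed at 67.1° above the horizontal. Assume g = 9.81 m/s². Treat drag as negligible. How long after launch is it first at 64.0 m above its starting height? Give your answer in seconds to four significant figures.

1.310 s

Components: vₓ = 60.00 cos 67.1° = 23.35 m/s, v_y0 = 60.00 sin 67.1° = 55.27 m/s.
Require v_y0 t − ½ g t² = 64.0, i.e. 4.905 t² − 55.27 t + 64.0 = 0.
Quadratic formula: t = (55.27 ± √1799.2) / 9.81 = (55.27 ± 42.42) / 9.81 → t = 1.310 s or 9.958 s.
The first (ascending) time is 1.310 s.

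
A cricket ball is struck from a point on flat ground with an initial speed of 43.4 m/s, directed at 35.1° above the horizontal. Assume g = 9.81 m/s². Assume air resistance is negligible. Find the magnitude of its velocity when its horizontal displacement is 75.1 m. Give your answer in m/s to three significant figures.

35.8 m/s

Resolve: vₓ = 43.40 cos 35.1° = 35.51 m/s and v_y0 = 43.40 sin 35.1° = 24.96 m/s.
At x = 75.1 m, t = x/vₓ = 75.1/35.51 = 2.115 s.
Vertical velocity there: v_y = v_y0 − g t = 24.96 − 9.81 × 2.115 = 4.207 m/s.
Speed: √(vₓ² + v_y²) = √(35.51² + 4.207²) = 35.76 m/s.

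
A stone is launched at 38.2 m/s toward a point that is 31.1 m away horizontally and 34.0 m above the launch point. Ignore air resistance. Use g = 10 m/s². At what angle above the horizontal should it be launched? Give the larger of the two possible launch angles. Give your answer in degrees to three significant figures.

Trajectory: y = x tanθ − g x² (1 + tan²θ)/(2v₀²). With x = 31.1, y = 34.0, v₀ = 38.2, g = 10.0:
3.314 tan²θ − 31.1 tanθ + (37.31) = 0.
tanθ = [31.1 ± √(31.1² − 4 × 3.314 × (37.31))] / (2 × 3.314) = (31.1 ± 21.74) / 6.628, giving tanθ = 1.412 or 7.972.
θ = 54.70° or 82.85°; the larger is 82.85°.

82.9°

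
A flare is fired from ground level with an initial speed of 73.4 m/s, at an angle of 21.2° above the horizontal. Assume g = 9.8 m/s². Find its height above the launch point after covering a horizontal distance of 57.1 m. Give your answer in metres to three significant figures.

Components: vₓ = 73.40 cos 21.2° = 68.43 m/s, v_y0 = 73.40 sin 21.2° = 26.54 m/s.
Time to reach x = 57.1 m: t = x/vₓ = 57.1/68.43 = 0.8344 s.
Height: y = v_y0 t − ½ g t² = 26.54 × 0.8344 − 4.900 × 0.8344² = 22.15 − 3.411 = 18.74 m.

18.7 m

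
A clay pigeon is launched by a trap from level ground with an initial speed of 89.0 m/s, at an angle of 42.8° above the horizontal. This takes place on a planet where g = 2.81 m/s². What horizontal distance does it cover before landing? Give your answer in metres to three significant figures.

vₓ = 89.00 cos 42.8° = 65.30 m/s; v_y0 = 89.00 sin 42.8° = 60.47 m/s.
Time aloft: T = 2 v_y0 / g = 2 × 60.47 / 2.81 = 43.04 s.
Range: R = vₓ T = 65.30 × 43.04 = 2811 m.

2810 m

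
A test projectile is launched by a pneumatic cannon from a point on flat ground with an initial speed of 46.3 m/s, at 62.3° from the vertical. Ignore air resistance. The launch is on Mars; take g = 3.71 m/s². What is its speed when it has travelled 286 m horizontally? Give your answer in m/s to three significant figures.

Resolve: vₓ = 46.30 sin 62.3° = 40.99 m/s and v_y0 = 46.30 cos 62.3° = 21.52 m/s.
x = vₓ t ⇒ t = 286/40.99 = 6.977 s.
Vertical velocity there: v_y = v_y0 − g t = 21.52 − 3.71 × 6.977 = −4.361 m/s.
Speed: √(vₓ² + v_y²) = √(40.99² + 4.361²) = 41.23 m/s.

41.2 m/s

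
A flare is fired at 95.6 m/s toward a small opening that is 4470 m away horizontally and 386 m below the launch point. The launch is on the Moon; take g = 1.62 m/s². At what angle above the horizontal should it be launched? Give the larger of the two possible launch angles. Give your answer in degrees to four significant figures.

Trajectory: y = x tanθ − g x² (1 + tan²θ)/(2v₀²). With x = 4470, y = −386, v₀ = 95.6, g = 1.62:
1771 tan²θ − 4470 tanθ + (1385) = 0.
tanθ = [4470 ± √(4470² − 4 × 1771 × (1385))] / (2 × 1771) = (4470 ± 3189) / 3542, giving tanθ = 0.3616 or 2.163.
θ = 19.88° or 65.18°; the larger is 65.18°.

65.18°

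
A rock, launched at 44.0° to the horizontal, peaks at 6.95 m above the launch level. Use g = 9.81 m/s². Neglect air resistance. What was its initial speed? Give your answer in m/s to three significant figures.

At the peak v_y = 0, so v_y0 = √(2gH) = √(2 × 9.81 × 6.95) = 11.68 m/s.
v_y0 = v₀ sin θ ⇒ v₀ = 11.68 / sin 44.0° = 16.81 m/s.

16.8 m/s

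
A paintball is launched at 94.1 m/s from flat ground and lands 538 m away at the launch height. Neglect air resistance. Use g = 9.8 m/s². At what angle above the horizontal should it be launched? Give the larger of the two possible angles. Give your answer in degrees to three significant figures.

71.7°

From R = (v₀²/g) sin 2θ: sin 2θ = 9.80 × 538 / 8854.8 = 0.5954.
2θ = 36.54° or 180° − 36.54° = 143.5°, so θ = 18.27° or 71.73°.
The larger angle is 71.73°.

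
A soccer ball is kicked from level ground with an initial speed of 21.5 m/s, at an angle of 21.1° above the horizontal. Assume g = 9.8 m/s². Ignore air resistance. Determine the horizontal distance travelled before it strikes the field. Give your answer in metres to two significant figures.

vₓ = 21.50 cos 21.1° = 20.06 m/s; v_y0 = 21.50 sin 21.1° = 7.740 m/s.
Time aloft: T = 2 v_y0 / g = 2 × 7.740 / 9.80 = 1.580 s.
Horizontal distance R = vₓ T = 20.06 × 1.580 = 31.68 m.

32 m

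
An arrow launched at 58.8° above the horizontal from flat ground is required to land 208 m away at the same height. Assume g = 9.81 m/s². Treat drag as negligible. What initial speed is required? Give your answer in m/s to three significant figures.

From R = (v₀² / g) sin 2θ: v₀ = √(gR / sin 2θ).
v₀ = √(9.81 × 208 / sin 117.6°) = √(2040 / 0.8862) = √2302.5 = 47.98 m/s.

48.0 m/s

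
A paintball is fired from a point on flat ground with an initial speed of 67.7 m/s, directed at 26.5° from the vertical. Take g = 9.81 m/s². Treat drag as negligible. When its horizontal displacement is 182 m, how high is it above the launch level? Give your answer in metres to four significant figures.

Resolve: vₓ = 67.70 sin 26.5° = 30.21 m/s and v_y0 = 67.70 cos 26.5° = 60.59 m/s.
x = vₓ t ⇒ t = 182/30.21 = 6.025 s.
Height: y = v_y0 t − ½ g t² = 60.59 × 6.025 − 4.905 × 6.025² = 365.0 − 178.1 = 187.0 m.

187.0 m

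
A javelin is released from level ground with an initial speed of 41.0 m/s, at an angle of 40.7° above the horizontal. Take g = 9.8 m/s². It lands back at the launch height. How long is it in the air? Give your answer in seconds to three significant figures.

Components: vₓ = 41.00 cos 40.7° = 31.08 m/s, v_y0 = 41.00 sin 40.7° = 26.74 m/s.
Time of flight on level ground: T = 2 v_y0 / g = 2 × 26.74 / 9.80 = 5.456 s.

5.46 s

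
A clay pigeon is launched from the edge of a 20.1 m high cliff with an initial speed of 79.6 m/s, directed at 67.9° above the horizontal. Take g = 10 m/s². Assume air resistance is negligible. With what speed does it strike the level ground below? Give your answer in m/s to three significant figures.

Horizontal component vₓ = 79.60 cos 67.9° = 29.95 m/s; vertical v_y0 = 79.60 sin 67.9° = 73.75 m/s.
The projectile lands when y = 20.1 + (73.75) t − ½·10.0·t² = 0. Positive root: t = (73.75 + √(73.75² + 2·10.0·20.1)) / 10.0 = (73.75 + 76.43) / 10.0 = 15.02 s.
Vertical velocity at impact: v_y = v_y0 − g t = 73.75 − 10.0 × 15.02 = −76.43 m/s.
Speed: |v| = √(vₓ² + v_y²) = √(29.95² + 76.43²) = 82.09 m/s.

82.1 m/s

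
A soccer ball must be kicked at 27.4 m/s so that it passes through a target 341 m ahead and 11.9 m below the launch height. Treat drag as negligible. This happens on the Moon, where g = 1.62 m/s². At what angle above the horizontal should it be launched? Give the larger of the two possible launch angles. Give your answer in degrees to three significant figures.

66.8°

Trajectory: y = x tanθ − g x² (1 + tan²θ)/(2v₀²). With x = 341, y = −11.9, v₀ = 27.4, g = 1.62:
125.5 tan²θ − 341 tanθ + (113.6) = 0.
tanθ = [341 ± √(341² − 4 × 125.5 × (113.6))] / (2 × 125.5) = (341 ± 243.5) / 250.9, giving tanθ = 0.3886 or 2.330.
θ = 21.23° or 66.77°; the larger is 66.77°.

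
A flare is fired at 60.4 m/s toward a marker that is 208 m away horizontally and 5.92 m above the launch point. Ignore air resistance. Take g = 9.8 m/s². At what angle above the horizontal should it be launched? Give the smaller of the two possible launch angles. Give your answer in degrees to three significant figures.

18.8°

Trajectory: y = x tanθ − g x² (1 + tan²θ)/(2v₀²). With x = 208, y = 5.92, v₀ = 60.4, g = 9.80:
58.11 tan²θ − 208 tanθ + (64.03) = 0.
tanθ = [208 ± √(208² − 4 × 58.11 × (64.03))] / (2 × 58.11) = (208 ± 168.5) / 116.2, giving tanθ = 0.3402 or 3.239.
θ = 18.79° or 72.84°; the smaller is 18.79°.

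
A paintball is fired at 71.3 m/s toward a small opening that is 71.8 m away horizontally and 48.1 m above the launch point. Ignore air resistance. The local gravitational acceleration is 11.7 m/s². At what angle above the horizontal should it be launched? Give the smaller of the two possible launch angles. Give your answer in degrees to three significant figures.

Trajectory: y = x tanθ − g x² (1 + tan²θ)/(2v₀²). With x = 71.8, y = 48.1, v₀ = 71.3, g = 11.7:
5.932 tan²θ − 71.8 tanθ + (54.03) = 0.
tanθ = [71.8 ± √(71.8² − 4 × 5.932 × (54.03))] / (2 × 5.932) = (71.8 ± 62.23) / 11.86, giving tanθ = 0.8062 or 11.30.
θ = 38.88° or 84.94°; the smaller is 38.88°.

38.9°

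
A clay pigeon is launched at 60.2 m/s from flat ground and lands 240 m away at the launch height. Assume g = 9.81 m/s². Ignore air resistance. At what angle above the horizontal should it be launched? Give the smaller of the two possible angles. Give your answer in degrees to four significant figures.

20.26°

From R = (v₀²/g) sin 2θ: sin 2θ = 9.81 × 240 / 3624.0 = 0.6497.
2θ = 40.52° or 180° − 40.52° = 139.5°, so θ = 20.26° or 69.74°.
The smaller angle is 20.26°.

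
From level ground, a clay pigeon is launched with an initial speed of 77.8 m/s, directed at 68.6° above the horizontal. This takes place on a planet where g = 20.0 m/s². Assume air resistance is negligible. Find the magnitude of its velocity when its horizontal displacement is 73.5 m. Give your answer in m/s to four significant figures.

35.11 m/s

vₓ = 77.80 cos 68.6° = 28.39 m/s; v_y0 = 77.80 sin 68.6° = 72.44 m/s.
x = vₓ t ⇒ t = 73.5/28.39 = 2.589 s.
Vertical velocity there: v_y = v_y0 − g t = 72.44 − 20.0 × 2.589 = 20.65 m/s.
Speed: √(vₓ² + v_y²) = √(28.39² + 20.65²) = 35.11 m/s.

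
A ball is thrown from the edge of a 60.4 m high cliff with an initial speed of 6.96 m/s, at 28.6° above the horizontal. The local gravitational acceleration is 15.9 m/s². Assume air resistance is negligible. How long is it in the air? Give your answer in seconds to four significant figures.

2.974 s

Horizontal component vₓ = 6.960 cos 28.6° = 6.111 m/s; vertical v_y0 = 6.960 sin 28.6° = 3.332 m/s.
With up positive and y = 0 at the ground: y(t) = 60.4 + (3.332) t − 7.950 t². Setting y = 0 and taking the positive root: t = [3.332 + √(3.332² + 2·15.9·60.4)] / 15.9 = (3.332 + 43.95) / 15.9 = 2.974 s.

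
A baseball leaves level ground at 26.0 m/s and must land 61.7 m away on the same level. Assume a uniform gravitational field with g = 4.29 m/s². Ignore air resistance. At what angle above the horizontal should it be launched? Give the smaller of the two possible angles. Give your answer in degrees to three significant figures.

Level-ground range R = v₀² sin(2θ)/g ⇒ sin(2θ) = gR/v₀² = 4.29 × 61.7 / 26.0² = 0.3916.
2θ = 23.05° or 180° − 23.05° = 156.9°, so θ = 11.53° or 78.47°.
The smaller angle is 11.53°.

11.5°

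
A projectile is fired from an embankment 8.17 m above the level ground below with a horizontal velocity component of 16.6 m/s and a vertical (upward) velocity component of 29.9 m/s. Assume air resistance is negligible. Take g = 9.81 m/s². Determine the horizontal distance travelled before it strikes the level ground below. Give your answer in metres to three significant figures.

The projectile lands when y = 8.17 + (29.90) t − ½·9.81·t² = 0. Positive root: t = (29.90 + √(29.90² + 2·9.81·8.17)) / 9.81 = (29.90 + 32.47) / 9.81 = 6.358 s.
Horizontal distance: R = vₓ t = 16.60 × 6.358 = 105.5 m.

106 m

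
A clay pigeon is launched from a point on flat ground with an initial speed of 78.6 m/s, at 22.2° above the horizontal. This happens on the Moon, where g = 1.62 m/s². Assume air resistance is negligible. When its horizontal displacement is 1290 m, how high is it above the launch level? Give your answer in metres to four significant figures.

Resolve: vₓ = 78.60 cos 22.2° = 72.77 m/s and v_y0 = 78.60 sin 22.2° = 29.70 m/s.
x = vₓ t ⇒ t = 1290/72.77 = 17.73 s.
Height: y = v_y0 t − ½ g t² = 29.70 × 17.73 − 0.8100 × 17.73² = 526.4 − 254.5 = 271.9 m.

271.9 m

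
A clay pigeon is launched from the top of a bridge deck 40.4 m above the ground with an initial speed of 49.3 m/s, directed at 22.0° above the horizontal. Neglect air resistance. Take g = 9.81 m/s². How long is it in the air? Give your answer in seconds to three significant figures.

Components: vₓ = 49.30 cos 22.0° = 45.71 m/s, v_y0 = 49.30 sin 22.0° = 18.47 m/s.
The projectile lands when y = 40.4 + (18.47) t − ½·9.81·t² = 0. Positive root: t = (18.47 + √(18.47² + 2·9.81·40.4)) / 9.81 = (18.47 + 33.67) / 9.81 = 5.315 s.

5.31 s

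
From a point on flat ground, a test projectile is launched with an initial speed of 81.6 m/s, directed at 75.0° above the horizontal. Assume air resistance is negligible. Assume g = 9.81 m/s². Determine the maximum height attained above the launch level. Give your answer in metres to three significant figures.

Components: vₓ = 81.60 cos 75.0° = 21.12 m/s, v_y0 = 81.60 sin 75.0° = 78.82 m/s.
At the apex v_y = 0, so H = v_y0²/(2g) = 78.82²/19.62 = 316.6 m.

317 m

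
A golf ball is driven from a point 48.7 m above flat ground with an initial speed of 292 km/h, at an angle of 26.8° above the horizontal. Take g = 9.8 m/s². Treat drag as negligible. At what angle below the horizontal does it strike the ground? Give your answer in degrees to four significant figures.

Convert: 292 km/h = 292/3.6 = 81.11 m/s.
Resolve: vₓ = 81.11 cos 26.8° = 72.40 m/s and v_y0 = 81.11 sin 26.8° = 36.57 m/s.
Vertical motion (up positive, ground at y = 0): 4.900 t² − (36.57) t − 48.7 = 0, so t = (36.57 + √(36.57² + 2·9.80·48.7)) / 9.80 = (36.57 + 47.87) / 9.80 = 8.617 s.
At impact: v_y = v_y0 − g t = −47.87 m/s; vₓ = 72.40 m/s.
Angle below horizontal: arctan(|v_y|/vₓ) = arctan(47.87/72.40) = 33.48°.

33.48°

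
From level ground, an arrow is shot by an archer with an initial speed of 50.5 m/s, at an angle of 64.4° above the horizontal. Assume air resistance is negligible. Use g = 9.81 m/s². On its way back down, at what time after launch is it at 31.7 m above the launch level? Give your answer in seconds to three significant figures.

vₓ = 50.50 cos 64.4° = 21.82 m/s; v_y0 = 50.50 sin 64.4° = 45.54 m/s.
Require v_y0 t − ½ g t² = 31.7, i.e. 4.905 t² − 45.54 t + 31.7 = 0.
Quadratic formula: t = (45.54 ± √1452.2) / 9.81 = (45.54 ± 38.11) / 9.81 → t = 0.7579 s or 8.527 s.
The descending-branch root is 8.527 s.

8.53 s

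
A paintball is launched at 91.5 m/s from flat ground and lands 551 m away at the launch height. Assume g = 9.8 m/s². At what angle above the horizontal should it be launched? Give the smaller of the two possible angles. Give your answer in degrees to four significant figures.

Level-ground range R = v₀² sin(2θ)/g ⇒ sin(2θ) = gR/v₀² = 9.80 × 551 / 91.5² = 0.6450.
2θ = 40.16° or 180° − 40.16° = 139.8°, so θ = 20.08° or 69.92°.
The smaller angle is 20.08°.

20.08°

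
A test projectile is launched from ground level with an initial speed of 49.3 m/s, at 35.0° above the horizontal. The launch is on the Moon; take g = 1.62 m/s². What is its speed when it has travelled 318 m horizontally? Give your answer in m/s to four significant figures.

43.26 m/s

Horizontal component vₓ = 49.30 cos 35.0° = 40.38 m/s; vertical v_y0 = 49.30 sin 35.0° = 28.28 m/s.
x = vₓ t ⇒ t = 318/40.38 = 7.874 s.
Vertical velocity there: v_y = v_y0 − g t = 28.28 − 1.62 × 7.874 = 15.52 m/s.
Speed: √(vₓ² + v_y²) = √(40.38² + 15.52²) = 43.26 m/s.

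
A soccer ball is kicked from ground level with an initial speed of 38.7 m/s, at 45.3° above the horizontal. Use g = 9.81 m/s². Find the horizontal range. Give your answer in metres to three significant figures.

153 m

Horizontal component vₓ = 38.70 cos 45.3° = 27.22 m/s; vertical v_y0 = 38.70 sin 45.3° = 27.51 m/s.
Time aloft: T = 2 v_y0 / g = 2 × 27.51 / 9.81 = 5.608 s.
Horizontal distance R = vₓ T = 27.22 × 5.608 = 152.7 m.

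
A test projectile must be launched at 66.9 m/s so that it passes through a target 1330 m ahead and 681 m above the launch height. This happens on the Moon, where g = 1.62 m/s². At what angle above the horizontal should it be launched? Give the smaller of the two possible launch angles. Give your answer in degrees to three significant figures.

Trajectory: y = x tanθ − g x² (1 + tan²θ)/(2v₀²). With x = 1330, y = 681, v₀ = 66.9, g = 1.62:
320.1 tan²θ − 1330 tanθ + (1001) = 0.
tanθ = [1330 ± √(1330² − 4 × 320.1 × (1001))] / (2 × 320.1) = (1330 ± 697.8) / 640.3, giving tanθ = 0.9874 or 3.167.
θ = 44.64° or 72.48°; the smaller is 44.64°.

44.6°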